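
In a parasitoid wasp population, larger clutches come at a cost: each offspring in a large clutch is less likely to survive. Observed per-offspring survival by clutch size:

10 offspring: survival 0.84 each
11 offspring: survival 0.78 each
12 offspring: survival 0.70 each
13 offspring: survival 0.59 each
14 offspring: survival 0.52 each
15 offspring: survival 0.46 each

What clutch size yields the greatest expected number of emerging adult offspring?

11

Expected emerging adult offspring = c × s(c):
  c=10: 10 × 0.84 = 8.400
  c=11: 11 × 0.78 = 8.580
  c=12: 12 × 0.70 = 8.400
  c=13: 13 × 0.59 = 7.670
  c=14: 14 × 0.52 = 7.280
  c=15: 15 × 0.46 = 6.900
Maximum at c = 11 (8.580 emerging adult offspring).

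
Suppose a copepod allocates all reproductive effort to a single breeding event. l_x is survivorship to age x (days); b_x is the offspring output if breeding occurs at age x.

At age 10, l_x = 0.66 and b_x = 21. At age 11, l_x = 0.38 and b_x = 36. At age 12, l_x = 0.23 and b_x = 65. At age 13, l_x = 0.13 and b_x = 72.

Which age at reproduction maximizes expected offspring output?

12

Expected offspring if breeding at age x = l_x × b_x:
  age 10: 0.66 × 21 = 13.860
  age 11: 0.38 × 36 = 13.680
  age 12: 0.23 × 65 = 14.950
  age 13: 0.13 × 72 = 9.360
Maximum at age 12 (14.950).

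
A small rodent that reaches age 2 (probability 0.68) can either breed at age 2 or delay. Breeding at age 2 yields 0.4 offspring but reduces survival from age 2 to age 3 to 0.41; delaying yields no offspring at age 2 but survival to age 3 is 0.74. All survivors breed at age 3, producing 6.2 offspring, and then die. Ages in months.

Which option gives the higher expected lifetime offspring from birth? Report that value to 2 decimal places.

breed at age 2: R₀ = 0.68 × (0.4 + 0.41 × 6.2) = 0.68 × 2.9420 = 2.0006
delay to age 3: R₀ = 0.68 × (0.74 × 6.2) = 0.68 × 4.5880 = 3.1198
Higher: delay to age 3 (3.1198).

3.12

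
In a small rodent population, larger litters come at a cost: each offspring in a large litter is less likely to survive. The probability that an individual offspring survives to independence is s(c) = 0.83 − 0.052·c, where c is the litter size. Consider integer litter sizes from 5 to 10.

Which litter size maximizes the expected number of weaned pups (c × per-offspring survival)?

8

Expected weaned pups = c × s(c):
  c=5: 5 × 0.570 = 2.850
  c=6: 6 × 0.518 = 3.108
  c=7: 7 × 0.466 = 3.262
  c=8: 8 × 0.414 = 3.312
  c=9: 9 × 0.362 = 3.258
  c=10: 10 × 0.310 = 3.100
Maximum at c = 8 (3.312 weaned pups).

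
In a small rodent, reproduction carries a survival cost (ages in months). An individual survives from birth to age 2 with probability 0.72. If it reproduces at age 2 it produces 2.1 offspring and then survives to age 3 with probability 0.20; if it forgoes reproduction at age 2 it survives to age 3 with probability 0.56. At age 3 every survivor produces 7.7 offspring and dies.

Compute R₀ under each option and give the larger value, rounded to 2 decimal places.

breed at age 2: R₀ = 0.72 × (2.1 + 0.20 × 7.7) = 0.72 × 3.6400 = 2.6208
delay to age 3: R₀ = 0.72 × (0.56 × 7.7) = 0.72 × 4.3120 = 3.1046
Higher: delay to age 3 (3.1046).

3.10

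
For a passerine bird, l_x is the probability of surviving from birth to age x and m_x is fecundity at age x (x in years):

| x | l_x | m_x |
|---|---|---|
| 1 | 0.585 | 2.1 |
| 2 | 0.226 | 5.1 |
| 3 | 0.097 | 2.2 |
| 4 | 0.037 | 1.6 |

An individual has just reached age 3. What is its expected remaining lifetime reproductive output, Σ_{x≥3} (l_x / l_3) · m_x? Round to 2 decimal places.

2.81

l_3 = 0.097. Conditional survival from age 3 to x is l_x / l_3.
  x=3: (0.097/0.097) × 2.2 = 2.2000
  x=4: (0.037/0.097) × 1.6 = 0.6103
Sum = 2.2000 + 0.6103 = 2.8103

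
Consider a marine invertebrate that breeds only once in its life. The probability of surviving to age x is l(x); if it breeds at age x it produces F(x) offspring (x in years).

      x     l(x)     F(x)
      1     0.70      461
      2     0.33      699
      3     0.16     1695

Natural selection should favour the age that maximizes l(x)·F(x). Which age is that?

Expected offspring if breeding at age x = l(x) × F(x):
  age 1: 0.70 × 461 = 322.700
  age 2: 0.33 × 699 = 230.670
  age 3: 0.16 × 1695 = 271.200
Maximum at age 1 (322.700).

1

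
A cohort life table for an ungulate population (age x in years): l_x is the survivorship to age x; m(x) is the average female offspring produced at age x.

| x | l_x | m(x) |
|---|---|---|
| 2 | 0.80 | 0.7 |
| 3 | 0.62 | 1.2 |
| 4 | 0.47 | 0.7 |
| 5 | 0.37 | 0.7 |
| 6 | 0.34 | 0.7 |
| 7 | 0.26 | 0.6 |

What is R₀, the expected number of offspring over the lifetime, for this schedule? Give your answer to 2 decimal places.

2.29

R₀ = Σ l_x m(x):
  age 2: 0.80 × 0.7 = 0.5600
  age 3: 0.62 × 1.2 = 0.7440
  age 4: 0.47 × 0.7 = 0.3290
  age 5: 0.37 × 0.7 = 0.2590
  age 6: 0.34 × 0.7 = 0.2380
  age 7: 0.26 × 0.6 = 0.1560
R₀ = 0.5600 + 0.7440 + 0.3290 + 0.2590 + 0.2380 + 0.1560 = 2.2860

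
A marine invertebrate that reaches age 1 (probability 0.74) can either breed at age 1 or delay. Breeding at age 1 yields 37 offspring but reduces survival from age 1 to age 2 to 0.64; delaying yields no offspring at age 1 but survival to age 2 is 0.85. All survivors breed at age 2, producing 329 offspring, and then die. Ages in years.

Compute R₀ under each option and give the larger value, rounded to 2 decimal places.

breed at age 1: R₀ = 0.74 × (37 + 0.64 × 329) = 0.74 × 247.5600 = 183.1944
delay to age 2: R₀ = 0.74 × (0.85 × 329) = 0.74 × 279.6500 = 206.9410
Higher: delay to age 2 (206.9410).

206.94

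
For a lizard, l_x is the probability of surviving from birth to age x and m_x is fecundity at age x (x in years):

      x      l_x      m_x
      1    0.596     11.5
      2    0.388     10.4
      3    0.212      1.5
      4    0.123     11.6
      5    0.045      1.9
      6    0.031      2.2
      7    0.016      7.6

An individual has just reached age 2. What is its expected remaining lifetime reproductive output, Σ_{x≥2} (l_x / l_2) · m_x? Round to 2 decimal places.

l_2 = 0.388. Conditional survival from age 2 to x is l_x / l_2.
  x=2: (0.388/0.388) × 10.4 = 10.4000
  x=3: (0.212/0.388) × 1.5 = 0.8196
  x=4: (0.123/0.388) × 11.6 = 3.6773
  x=5: (0.045/0.388) × 1.9 = 0.2204
  x=6: (0.031/0.388) × 2.2 = 0.1758
  x=7: (0.016/0.388) × 7.6 = 0.3134
Sum = 10.4000 + 0.8196 + 3.6773 + 0.2204 + 0.1758 + 0.3134 = 15.6064

15.61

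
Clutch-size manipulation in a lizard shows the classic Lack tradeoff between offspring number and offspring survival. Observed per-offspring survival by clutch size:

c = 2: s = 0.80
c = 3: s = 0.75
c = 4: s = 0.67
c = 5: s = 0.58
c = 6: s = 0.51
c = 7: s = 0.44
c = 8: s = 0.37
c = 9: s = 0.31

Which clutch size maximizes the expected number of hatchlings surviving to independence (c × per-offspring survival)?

Expected hatchlings surviving to independence = c × s(c):
  c=2: 2 × 0.80 = 1.600
  c=3: 3 × 0.75 = 2.250
  c=4: 4 × 0.67 = 2.680
  c=5: 5 × 0.58 = 2.900
  c=6: 6 × 0.51 = 3.060
  c=7: 7 × 0.44 = 3.080
  c=8: 8 × 0.37 = 2.960
  c=9: 9 × 0.31 = 2.790
Maximum at c = 7 (3.080 hatchlings surviving to independence).

7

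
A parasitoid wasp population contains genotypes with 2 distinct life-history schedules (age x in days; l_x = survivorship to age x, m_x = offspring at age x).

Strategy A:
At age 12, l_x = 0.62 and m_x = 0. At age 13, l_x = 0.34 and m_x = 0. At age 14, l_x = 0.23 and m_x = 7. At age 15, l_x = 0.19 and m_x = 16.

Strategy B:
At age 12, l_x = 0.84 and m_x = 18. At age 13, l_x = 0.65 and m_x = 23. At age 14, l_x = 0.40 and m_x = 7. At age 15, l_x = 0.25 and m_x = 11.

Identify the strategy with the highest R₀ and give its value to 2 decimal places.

Strategy A: R₀ = 0.62×0 + 0.34×0 + 0.23×7 + 0.19×16 = 4.6500
Strategy B: R₀ = 0.84×18 + 0.65×23 + 0.40×7 + 0.25×11 = 35.6200
Highest R₀: strategy B with 35.6200.

35.62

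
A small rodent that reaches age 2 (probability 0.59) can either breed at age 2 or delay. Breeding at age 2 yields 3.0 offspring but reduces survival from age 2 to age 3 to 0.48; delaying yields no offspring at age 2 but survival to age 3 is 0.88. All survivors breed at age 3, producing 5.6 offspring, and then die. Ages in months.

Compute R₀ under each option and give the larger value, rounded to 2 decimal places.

breed at age 2: R₀ = 0.59 × (3.0 + 0.48 × 5.6) = 0.59 × 5.6880 = 3.3559
delay to age 3: R₀ = 0.59 × (0.88 × 5.6) = 0.59 × 4.9280 = 2.9075
Higher: breed at age 2 (3.3559).

3.36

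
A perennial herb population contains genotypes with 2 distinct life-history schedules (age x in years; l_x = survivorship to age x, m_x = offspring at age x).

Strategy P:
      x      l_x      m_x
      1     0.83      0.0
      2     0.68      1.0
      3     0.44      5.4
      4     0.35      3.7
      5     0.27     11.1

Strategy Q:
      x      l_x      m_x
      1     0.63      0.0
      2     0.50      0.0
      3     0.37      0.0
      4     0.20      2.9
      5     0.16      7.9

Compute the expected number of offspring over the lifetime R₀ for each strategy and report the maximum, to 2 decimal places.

Strategy P: R₀ = 0.83×0.0 + 0.68×1.0 + 0.44×5.4 + 0.35×3.7 + 0.27×11.1 = 7.3480
Strategy Q: R₀ = 0.63×0.0 + 0.50×0.0 + 0.37×0.0 + 0.20×2.9 + 0.16×7.9 = 1.8440
Highest R₀: strategy P with 7.3480.

7.35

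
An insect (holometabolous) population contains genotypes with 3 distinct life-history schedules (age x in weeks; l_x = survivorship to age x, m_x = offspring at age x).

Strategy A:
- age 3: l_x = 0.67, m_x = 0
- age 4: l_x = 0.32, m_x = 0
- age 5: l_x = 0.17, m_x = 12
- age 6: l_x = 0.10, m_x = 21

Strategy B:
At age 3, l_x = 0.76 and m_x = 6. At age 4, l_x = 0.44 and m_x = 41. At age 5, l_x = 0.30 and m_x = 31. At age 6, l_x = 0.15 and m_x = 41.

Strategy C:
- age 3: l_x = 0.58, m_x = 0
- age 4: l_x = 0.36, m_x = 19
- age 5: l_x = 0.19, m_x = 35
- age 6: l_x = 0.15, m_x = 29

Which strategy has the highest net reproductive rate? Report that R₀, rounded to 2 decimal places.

38.05

Strategy A: R₀ = 0.67×0 + 0.32×0 + 0.17×12 + 0.10×21 = 4.1400
Strategy B: R₀ = 0.76×6 + 0.44×41 + 0.30×31 + 0.15×41 = 38.0500
Strategy C: R₀ = 0.58×0 + 0.36×19 + 0.19×35 + 0.15×29 = 17.8400
Highest R₀: strategy B with 38.0500.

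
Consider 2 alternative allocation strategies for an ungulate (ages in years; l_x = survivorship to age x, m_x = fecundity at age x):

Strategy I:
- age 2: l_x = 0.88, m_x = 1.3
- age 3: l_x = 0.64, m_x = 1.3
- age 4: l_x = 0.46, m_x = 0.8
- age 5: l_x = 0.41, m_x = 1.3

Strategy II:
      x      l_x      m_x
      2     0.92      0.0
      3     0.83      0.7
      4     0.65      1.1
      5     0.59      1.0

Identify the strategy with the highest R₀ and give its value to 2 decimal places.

Strategy I: R₀ = 0.88×1.3 + 0.64×1.3 + 0.46×0.8 + 0.41×1.3 = 2.8770
Strategy II: R₀ = 0.92×0.0 + 0.83×0.7 + 0.65×1.1 + 0.59×1.0 = 1.8860
Highest R₀: strategy I with 2.8770.

2.88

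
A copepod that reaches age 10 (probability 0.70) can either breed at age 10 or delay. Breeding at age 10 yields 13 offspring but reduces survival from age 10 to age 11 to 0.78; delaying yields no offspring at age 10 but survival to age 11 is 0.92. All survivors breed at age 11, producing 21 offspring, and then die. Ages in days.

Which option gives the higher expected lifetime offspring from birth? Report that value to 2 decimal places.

20.57

breed at age 10: R₀ = 0.70 × (13 + 0.78 × 21) = 0.70 × 29.3800 = 20.5660
delay to age 11: R₀ = 0.70 × (0.92 × 21) = 0.70 × 19.3200 = 13.5240
Higher: breed at age 10 (20.5660).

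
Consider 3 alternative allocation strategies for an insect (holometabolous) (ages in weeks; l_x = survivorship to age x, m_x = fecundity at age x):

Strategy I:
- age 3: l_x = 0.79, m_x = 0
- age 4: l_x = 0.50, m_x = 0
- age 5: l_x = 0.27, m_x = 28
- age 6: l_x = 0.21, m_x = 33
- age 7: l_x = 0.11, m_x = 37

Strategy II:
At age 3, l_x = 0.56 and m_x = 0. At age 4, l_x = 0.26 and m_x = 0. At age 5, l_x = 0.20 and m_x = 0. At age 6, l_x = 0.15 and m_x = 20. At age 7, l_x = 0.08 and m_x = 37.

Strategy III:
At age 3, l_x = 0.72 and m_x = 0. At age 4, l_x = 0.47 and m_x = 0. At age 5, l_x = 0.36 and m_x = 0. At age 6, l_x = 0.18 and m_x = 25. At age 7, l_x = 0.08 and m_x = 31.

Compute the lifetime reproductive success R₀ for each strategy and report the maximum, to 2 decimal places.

18.56

Strategy I: R₀ = 0.79×0 + 0.50×0 + 0.27×28 + 0.21×33 + 0.11×37 = 18.5600
Strategy II: R₀ = 0.56×0 + 0.26×0 + 0.20×0 + 0.15×20 + 0.08×37 = 5.9600
Strategy III: R₀ = 0.72×0 + 0.47×0 + 0.36×0 + 0.18×25 + 0.08×31 = 6.9800
Highest R₀: strategy I with 18.5600.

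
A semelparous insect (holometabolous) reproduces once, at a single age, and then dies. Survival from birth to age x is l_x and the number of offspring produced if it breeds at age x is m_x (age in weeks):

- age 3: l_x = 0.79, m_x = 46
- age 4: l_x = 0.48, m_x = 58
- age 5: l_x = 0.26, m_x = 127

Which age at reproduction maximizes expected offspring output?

3

Expected offspring if breeding at age x = l_x × m_x:
  age 3: 0.79 × 46 = 36.340
  age 4: 0.48 × 58 = 27.840
  age 5: 0.26 × 127 = 33.020
Maximum at age 3 (36.340).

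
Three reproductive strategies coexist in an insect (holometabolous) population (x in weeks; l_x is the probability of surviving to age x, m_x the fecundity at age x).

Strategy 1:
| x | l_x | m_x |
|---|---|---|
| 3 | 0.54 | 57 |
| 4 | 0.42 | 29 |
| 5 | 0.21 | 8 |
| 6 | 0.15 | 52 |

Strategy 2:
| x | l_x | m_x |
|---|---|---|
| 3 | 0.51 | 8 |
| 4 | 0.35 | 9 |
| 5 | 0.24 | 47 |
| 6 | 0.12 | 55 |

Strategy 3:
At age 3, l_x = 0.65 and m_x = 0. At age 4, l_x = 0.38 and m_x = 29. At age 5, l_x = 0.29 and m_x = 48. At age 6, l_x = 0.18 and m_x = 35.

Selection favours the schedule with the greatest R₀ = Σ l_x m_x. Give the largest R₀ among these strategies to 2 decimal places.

52.44

Strategy 1: R₀ = 0.54×57 + 0.42×29 + 0.21×8 + 0.15×52 = 52.4400
Strategy 2: R₀ = 0.51×8 + 0.35×9 + 0.24×47 + 0.12×55 = 25.1100
Strategy 3: R₀ = 0.65×0 + 0.38×29 + 0.29×48 + 0.18×35 = 31.2400
Highest R₀: strategy 1 with 52.4400.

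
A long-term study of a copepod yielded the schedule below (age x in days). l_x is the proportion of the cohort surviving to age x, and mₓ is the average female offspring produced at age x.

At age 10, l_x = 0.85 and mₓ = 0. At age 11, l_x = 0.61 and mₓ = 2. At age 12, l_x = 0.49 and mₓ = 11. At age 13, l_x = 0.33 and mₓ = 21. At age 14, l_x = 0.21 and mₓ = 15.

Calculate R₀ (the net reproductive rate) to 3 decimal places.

16.690

R₀ = Σ l_x mₓ:
  age 10: 0.85 × 0 = 0.0000
  age 11: 0.61 × 2 = 1.2200
  age 12: 0.49 × 11 = 5.3900
  age 13: 0.33 × 21 = 6.9300
  age 14: 0.21 × 15 = 3.1500
R₀ = 0.0000 + 1.2200 + 5.3900 + 6.9300 + 3.1500 = 16.6900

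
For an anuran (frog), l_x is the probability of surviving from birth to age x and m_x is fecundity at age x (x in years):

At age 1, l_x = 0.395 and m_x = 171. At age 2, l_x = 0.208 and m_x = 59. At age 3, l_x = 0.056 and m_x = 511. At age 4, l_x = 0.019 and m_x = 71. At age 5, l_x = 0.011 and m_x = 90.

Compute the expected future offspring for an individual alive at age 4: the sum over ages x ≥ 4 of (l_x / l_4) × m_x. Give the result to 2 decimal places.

l_4 = 0.019. Conditional survival from age 4 to x is l_x / l_4.
  x=4: (0.019/0.019) × 71 = 71.0000
  x=5: (0.011/0.019) × 90 = 52.1053
Sum = 71.0000 + 52.1053 = 123.1053

123.11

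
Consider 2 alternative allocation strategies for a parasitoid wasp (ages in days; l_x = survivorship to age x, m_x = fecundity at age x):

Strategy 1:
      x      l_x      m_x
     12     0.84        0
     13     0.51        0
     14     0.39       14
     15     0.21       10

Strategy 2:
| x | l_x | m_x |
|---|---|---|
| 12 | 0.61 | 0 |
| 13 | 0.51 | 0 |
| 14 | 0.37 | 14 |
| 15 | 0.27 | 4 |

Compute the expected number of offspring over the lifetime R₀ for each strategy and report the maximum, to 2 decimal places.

7.56

Strategy 1: R₀ = 0.84×0 + 0.51×0 + 0.39×14 + 0.21×10 = 7.5600
Strategy 2: R₀ = 0.61×0 + 0.51×0 + 0.37×14 + 0.27×4 = 6.2600
Highest R₀: strategy 1 with 7.5600.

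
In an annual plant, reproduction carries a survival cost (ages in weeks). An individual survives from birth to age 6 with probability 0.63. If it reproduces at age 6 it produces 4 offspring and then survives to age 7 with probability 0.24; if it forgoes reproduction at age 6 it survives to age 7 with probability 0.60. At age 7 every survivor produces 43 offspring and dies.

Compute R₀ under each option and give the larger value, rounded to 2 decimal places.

breed at age 6: R₀ = 0.63 × (4 + 0.24 × 43) = 0.63 × 14.3200 = 9.0216
delay to age 7: R₀ = 0.63 × (0.60 × 43) = 0.63 × 25.8000 = 16.2540
Higher: delay to age 7 (16.2540).

16.25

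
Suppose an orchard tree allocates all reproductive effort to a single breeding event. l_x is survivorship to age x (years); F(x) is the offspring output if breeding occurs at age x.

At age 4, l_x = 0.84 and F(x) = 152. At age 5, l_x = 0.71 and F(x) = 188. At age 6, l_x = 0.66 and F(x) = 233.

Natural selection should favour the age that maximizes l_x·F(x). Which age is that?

Expected offspring if breeding at age x = l_x × F(x):
  age 4: 0.84 × 152 = 127.680
  age 5: 0.71 × 188 = 133.480
  age 6: 0.66 × 233 = 153.780
Maximum at age 6 (153.780).

6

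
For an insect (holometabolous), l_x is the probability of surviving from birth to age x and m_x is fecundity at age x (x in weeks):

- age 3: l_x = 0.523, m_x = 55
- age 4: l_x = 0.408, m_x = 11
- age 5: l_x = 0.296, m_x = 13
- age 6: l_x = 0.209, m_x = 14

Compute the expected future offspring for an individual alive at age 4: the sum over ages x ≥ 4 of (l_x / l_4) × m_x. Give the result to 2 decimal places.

27.60

l_4 = 0.408. Conditional survival from age 4 to x is l_x / l_4.
  x=4: (0.408/0.408) × 11 = 11.0000
  x=5: (0.296/0.408) × 13 = 9.4314
  x=6: (0.209/0.408) × 14 = 7.1716
Sum = 11.0000 + 9.4314 + 7.1716 = 27.6029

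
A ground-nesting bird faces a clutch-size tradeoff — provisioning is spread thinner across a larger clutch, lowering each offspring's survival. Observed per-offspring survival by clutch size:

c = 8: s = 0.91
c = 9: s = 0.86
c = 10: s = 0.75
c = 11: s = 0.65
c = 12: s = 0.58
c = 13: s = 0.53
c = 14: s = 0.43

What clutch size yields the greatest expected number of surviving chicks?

9

Expected surviving chicks = c × s(c):
  c=8: 8 × 0.91 = 7.280
  c=9: 9 × 0.86 = 7.740
  c=10: 10 × 0.75 = 7.500
  c=11: 11 × 0.65 = 7.150
  c=12: 12 × 0.58 = 6.960
  c=13: 13 × 0.53 = 6.890
  c=14: 14 × 0.43 = 6.020
Maximum at c = 9 (7.740 surviving chicks).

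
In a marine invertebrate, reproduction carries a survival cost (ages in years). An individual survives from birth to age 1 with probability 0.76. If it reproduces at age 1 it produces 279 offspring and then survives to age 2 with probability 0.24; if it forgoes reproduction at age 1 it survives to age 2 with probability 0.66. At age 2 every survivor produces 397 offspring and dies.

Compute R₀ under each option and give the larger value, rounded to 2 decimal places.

breed at age 1: R₀ = 0.76 × (279 + 0.24 × 397) = 0.76 × 374.2800 = 284.4528
delay to age 2: R₀ = 0.76 × (0.66 × 397) = 0.76 × 262.0200 = 199.1352
Higher: breed at age 1 (284.4528).

284.45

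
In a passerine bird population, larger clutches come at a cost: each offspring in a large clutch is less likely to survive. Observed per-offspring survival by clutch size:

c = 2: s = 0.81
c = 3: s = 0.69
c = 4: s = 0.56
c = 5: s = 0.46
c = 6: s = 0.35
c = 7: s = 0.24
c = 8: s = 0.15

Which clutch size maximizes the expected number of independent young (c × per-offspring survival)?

5

Expected independent young = c × s(c):
  c=2: 2 × 0.81 = 1.620
  c=3: 3 × 0.69 = 2.070
  c=4: 4 × 0.56 = 2.240
  c=5: 5 × 0.46 = 2.300
  c=6: 6 × 0.35 = 2.100
  c=7: 7 × 0.24 = 1.680
  c=8: 8 × 0.15 = 1.200
Maximum at c = 5 (2.300 independent young).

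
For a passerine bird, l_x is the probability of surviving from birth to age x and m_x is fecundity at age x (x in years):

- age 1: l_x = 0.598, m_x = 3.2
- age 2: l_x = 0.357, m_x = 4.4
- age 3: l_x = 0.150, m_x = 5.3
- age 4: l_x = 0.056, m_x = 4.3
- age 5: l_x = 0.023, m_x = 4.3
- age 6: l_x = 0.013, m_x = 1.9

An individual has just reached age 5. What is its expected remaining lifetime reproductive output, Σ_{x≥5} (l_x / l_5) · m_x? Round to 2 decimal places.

l_5 = 0.023. Conditional survival from age 5 to x is l_x / l_5.
  x=5: (0.023/0.023) × 4.3 = 4.3000
  x=6: (0.013/0.023) × 1.9 = 1.0739
Sum = 4.3000 + 1.0739 = 5.3739

5.37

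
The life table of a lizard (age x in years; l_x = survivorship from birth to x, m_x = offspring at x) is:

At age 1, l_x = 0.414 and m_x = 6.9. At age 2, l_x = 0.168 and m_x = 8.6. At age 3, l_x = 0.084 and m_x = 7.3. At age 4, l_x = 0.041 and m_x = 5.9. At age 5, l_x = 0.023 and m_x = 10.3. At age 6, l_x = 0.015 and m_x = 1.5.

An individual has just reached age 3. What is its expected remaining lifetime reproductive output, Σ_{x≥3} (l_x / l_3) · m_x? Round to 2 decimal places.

l_3 = 0.084. Conditional survival from age 3 to x is l_x / l_3.
  x=3: (0.084/0.084) × 7.3 = 7.3000
  x=4: (0.041/0.084) × 5.9 = 2.8798
  x=5: (0.023/0.084) × 10.3 = 2.8202
  x=6: (0.015/0.084) × 1.5 = 0.2679
Sum = 7.3000 + 2.8798 + 2.8202 + 0.2679 = 13.2679

13.27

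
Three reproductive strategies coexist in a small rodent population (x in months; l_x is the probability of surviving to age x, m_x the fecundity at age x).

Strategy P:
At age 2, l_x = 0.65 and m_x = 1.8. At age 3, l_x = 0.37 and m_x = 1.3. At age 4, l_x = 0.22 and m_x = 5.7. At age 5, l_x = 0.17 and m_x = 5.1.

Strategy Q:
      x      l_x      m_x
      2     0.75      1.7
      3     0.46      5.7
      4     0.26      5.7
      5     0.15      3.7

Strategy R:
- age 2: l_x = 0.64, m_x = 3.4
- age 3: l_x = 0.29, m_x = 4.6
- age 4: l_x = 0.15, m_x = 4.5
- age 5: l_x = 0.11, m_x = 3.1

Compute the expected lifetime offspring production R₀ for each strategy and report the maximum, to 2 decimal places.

Strategy P: R₀ = 0.65×1.8 + 0.37×1.3 + 0.22×5.7 + 0.17×5.1 = 3.7720
Strategy Q: R₀ = 0.75×1.7 + 0.46×5.7 + 0.26×5.7 + 0.15×3.7 = 5.9340
Strategy R: R₀ = 0.64×3.4 + 0.29×4.6 + 0.15×4.5 + 0.11×3.1 = 4.5260
Highest R₀: strategy Q with 5.9340.

5.93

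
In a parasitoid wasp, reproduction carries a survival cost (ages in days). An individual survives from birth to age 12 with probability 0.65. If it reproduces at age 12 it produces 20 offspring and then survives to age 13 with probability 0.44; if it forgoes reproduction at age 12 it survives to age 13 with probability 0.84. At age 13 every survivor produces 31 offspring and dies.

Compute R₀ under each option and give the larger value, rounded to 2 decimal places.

breed at age 12: R₀ = 0.65 × (20 + 0.44 × 31) = 0.65 × 33.6400 = 21.8660
delay to age 13: R₀ = 0.65 × (0.84 × 31) = 0.65 × 26.0400 = 16.9260
Higher: breed at age 12 (21.8660).

21.87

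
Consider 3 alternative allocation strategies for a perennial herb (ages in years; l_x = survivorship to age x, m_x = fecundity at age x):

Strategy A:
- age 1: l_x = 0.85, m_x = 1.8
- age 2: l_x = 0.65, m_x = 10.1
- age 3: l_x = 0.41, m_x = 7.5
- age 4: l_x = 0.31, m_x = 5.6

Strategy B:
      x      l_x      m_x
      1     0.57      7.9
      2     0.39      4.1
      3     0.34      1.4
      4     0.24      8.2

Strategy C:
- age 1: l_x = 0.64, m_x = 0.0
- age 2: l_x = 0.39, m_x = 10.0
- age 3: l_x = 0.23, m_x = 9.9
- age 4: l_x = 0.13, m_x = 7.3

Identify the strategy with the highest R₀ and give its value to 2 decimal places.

12.91

Strategy A: R₀ = 0.85×1.8 + 0.65×10.1 + 0.41×7.5 + 0.31×5.6 = 12.9060
Strategy B: R₀ = 0.57×7.9 + 0.39×4.1 + 0.34×1.4 + 0.24×8.2 = 8.5460
Strategy C: R₀ = 0.64×0.0 + 0.39×10.0 + 0.23×9.9 + 0.13×7.3 = 7.1260
Highest R₀: strategy A with 12.9060.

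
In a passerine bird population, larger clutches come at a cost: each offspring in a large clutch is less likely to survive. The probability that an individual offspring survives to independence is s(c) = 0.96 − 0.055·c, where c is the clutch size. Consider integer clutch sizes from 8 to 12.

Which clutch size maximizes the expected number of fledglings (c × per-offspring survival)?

Expected fledglings = c × s(c):
  c=8: 8 × 0.520 = 4.160
  c=9: 9 × 0.465 = 4.185
  c=10: 10 × 0.410 = 4.100
  c=11: 11 × 0.355 = 3.905
  c=12: 12 × 0.300 = 3.600
Maximum at c = 9 (4.185 fledglings).

9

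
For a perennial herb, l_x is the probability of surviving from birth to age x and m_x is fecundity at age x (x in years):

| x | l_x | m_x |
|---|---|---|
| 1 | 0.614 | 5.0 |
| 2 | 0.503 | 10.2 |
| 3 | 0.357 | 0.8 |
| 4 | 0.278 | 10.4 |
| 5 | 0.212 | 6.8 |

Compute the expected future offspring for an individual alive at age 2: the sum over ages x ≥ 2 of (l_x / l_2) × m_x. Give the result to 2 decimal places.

19.38

l_2 = 0.503. Conditional survival from age 2 to x is l_x / l_2.
  x=2: (0.503/0.503) × 10.2 = 10.2000
  x=3: (0.357/0.503) × 0.8 = 0.5678
  x=4: (0.278/0.503) × 10.4 = 5.7479
  x=5: (0.212/0.503) × 6.8 = 2.8660
Sum = 10.2000 + 0.5678 + 5.7479 + 2.8660 = 19.3817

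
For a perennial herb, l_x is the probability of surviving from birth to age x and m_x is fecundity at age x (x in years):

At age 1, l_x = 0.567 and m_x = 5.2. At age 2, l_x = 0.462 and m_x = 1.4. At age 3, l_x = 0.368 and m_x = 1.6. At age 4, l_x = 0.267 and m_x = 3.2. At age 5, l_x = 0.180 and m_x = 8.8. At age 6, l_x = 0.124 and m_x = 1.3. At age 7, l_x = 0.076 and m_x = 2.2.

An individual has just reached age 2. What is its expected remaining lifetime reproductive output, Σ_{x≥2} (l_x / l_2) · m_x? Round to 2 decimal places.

8.66

l_2 = 0.462. Conditional survival from age 2 to x is l_x / l_2.
  x=2: (0.462/0.462) × 1.4 = 1.4000
  x=3: (0.368/0.462) × 1.6 = 1.2745
  x=4: (0.267/0.462) × 3.2 = 1.8494
  x=5: (0.180/0.462) × 8.8 = 3.4286
  x=6: (0.124/0.462) × 1.3 = 0.3489
  x=7: (0.076/0.462) × 2.2 = 0.3619
Sum = 1.4000 + 1.2745 + 1.8494 + 3.4286 + 0.3489 + 0.3619 = 8.6632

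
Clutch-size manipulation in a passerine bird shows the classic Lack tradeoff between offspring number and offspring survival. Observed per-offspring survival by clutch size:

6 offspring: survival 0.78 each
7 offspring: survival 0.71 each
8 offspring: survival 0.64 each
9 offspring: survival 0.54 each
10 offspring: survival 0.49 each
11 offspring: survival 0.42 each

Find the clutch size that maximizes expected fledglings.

8

Expected fledglings = c × s(c):
  c=6: 6 × 0.78 = 4.680
  c=7: 7 × 0.71 = 4.970
  c=8: 8 × 0.64 = 5.120
  c=9: 9 × 0.54 = 4.860
  c=10: 10 × 0.49 = 4.900
  c=11: 11 × 0.42 = 4.620
Maximum at c = 8 (5.120 fledglings).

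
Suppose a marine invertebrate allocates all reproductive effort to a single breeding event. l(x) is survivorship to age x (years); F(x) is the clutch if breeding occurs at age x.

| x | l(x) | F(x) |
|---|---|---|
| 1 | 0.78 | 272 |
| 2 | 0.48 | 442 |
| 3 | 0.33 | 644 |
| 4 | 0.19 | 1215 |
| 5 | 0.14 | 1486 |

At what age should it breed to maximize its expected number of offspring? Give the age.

4

Expected offspring if breeding at age x = l(x) × F(x):
  age 1: 0.78 × 272 = 212.160
  age 2: 0.48 × 442 = 212.160
  age 3: 0.33 × 644 = 212.520
  age 4: 0.19 × 1215 = 230.850
  age 5: 0.14 × 1486 = 208.040
Maximum at age 4 (230.850).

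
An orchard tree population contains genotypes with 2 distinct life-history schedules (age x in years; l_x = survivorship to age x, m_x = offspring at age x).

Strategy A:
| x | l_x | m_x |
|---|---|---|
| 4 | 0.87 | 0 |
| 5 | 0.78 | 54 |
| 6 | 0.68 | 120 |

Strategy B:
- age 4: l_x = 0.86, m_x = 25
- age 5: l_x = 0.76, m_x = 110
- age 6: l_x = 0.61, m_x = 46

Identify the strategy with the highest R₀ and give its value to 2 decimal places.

133.16

Strategy A: R₀ = 0.87×0 + 0.78×54 + 0.68×120 = 123.7200
Strategy B: R₀ = 0.86×25 + 0.76×110 + 0.61×46 = 133.1600
Highest R₀: strategy B with 133.1600.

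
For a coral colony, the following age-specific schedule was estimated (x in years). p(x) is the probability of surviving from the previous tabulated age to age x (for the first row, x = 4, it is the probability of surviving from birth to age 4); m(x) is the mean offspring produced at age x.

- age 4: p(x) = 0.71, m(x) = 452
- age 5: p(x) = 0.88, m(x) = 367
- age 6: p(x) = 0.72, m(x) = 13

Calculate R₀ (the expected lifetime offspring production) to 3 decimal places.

Survivorship from birth: l_x = p_4·p_5·…·p_x.
  l_4 = 0.71000
  l_5 = 0.62480
  l_6 = 0.44986
R₀ = Σ l_x m(x):
  age 4: 0.71000 × 452 = 320.9200
  age 5: 0.62480 × 367 = 229.3016
  age 6: 0.44986 × 13 = 5.8482
R₀ = 320.9200 + 229.3016 + 5.8482 = 556.0698

556.070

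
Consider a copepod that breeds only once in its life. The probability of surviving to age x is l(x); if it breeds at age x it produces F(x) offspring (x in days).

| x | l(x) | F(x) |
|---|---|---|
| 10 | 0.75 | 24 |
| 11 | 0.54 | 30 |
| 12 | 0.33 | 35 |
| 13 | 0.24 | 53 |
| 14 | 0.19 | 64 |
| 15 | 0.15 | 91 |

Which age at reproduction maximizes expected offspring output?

Expected offspring if breeding at age x = l(x) × F(x):
  age 10: 0.75 × 24 = 18.000
  age 11: 0.54 × 30 = 16.200
  age 12: 0.33 × 35 = 11.550
  age 13: 0.24 × 53 = 12.720
  age 14: 0.19 × 64 = 12.160
  age 15: 0.15 × 91 = 13.650
Maximum at age 10 (18.000).

10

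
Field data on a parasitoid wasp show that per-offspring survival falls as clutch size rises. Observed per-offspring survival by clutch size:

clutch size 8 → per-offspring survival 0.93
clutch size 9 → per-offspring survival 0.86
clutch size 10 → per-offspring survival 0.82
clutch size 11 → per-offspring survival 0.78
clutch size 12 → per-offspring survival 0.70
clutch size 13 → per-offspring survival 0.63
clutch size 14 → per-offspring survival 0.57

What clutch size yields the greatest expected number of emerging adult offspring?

11

Expected emerging adult offspring = c × s(c):
  c=8: 8 × 0.93 = 7.440
  c=9: 9 × 0.86 = 7.740
  c=10: 10 × 0.82 = 8.200
  c=11: 11 × 0.78 = 8.580
  c=12: 12 × 0.70 = 8.400
  c=13: 13 × 0.63 = 8.190
  c=14: 14 × 0.57 = 7.980
Maximum at c = 11 (8.580 emerging adult offspring).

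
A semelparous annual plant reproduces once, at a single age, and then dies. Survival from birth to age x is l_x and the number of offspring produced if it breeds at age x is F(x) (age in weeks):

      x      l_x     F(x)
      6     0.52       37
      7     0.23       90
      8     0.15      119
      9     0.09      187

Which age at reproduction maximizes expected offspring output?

Expected offspring if breeding at age x = l_x × F(x):
  age 6: 0.52 × 37 = 19.240
  age 7: 0.23 × 90 = 20.700
  age 8: 0.15 × 119 = 17.850
  age 9: 0.09 × 187 = 16.830
Maximum at age 7 (20.700).

7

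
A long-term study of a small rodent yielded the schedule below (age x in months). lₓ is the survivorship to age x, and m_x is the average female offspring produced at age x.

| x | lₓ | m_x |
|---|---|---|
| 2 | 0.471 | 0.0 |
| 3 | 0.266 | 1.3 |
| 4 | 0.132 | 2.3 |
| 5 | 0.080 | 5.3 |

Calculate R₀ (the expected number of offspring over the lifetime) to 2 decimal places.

R₀ = Σ lₓ m_x:
  age 2: 0.471 × 0.0 = 0.0000
  age 3: 0.266 × 1.3 = 0.3458
  age 4: 0.132 × 2.3 = 0.3036
  age 5: 0.080 × 5.3 = 0.4240
R₀ = 0.0000 + 0.3458 + 0.3036 + 0.4240 = 1.0734

1.07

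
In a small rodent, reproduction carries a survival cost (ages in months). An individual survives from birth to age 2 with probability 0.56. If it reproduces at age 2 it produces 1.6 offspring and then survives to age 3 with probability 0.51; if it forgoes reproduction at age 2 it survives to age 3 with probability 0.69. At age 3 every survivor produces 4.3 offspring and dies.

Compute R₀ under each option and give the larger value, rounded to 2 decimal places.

2.12

breed at age 2: R₀ = 0.56 × (1.6 + 0.51 × 4.3) = 0.56 × 3.7930 = 2.1241
delay to age 3: R₀ = 0.56 × (0.69 × 4.3) = 0.56 × 2.9670 = 1.6615
Higher: breed at age 2 (2.1241).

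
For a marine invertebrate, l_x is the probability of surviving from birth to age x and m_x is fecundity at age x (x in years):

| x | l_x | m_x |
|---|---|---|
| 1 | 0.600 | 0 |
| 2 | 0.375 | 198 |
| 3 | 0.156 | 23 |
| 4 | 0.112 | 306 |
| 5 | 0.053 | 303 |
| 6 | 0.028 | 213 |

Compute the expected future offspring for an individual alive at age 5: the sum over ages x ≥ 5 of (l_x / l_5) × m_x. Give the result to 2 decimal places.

415.53

l_5 = 0.053. Conditional survival from age 5 to x is l_x / l_5.
  x=5: (0.053/0.053) × 303 = 303.0000
  x=6: (0.028/0.053) × 213 = 112.5283
Sum = 303.0000 + 112.5283 = 415.5283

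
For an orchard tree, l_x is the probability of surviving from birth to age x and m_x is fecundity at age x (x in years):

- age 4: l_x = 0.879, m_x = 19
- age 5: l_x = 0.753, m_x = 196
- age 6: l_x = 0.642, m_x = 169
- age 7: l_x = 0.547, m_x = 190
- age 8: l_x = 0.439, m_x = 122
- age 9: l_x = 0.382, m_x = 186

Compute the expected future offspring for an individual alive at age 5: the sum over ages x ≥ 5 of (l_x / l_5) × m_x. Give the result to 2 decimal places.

l_5 = 0.753. Conditional survival from age 5 to x is l_x / l_5.
  x=5: (0.753/0.753) × 196 = 196.0000
  x=6: (0.642/0.753) × 169 = 144.0876
  x=7: (0.547/0.753) × 190 = 138.0212
  x=8: (0.439/0.753) × 122 = 71.1262
  x=9: (0.382/0.753) × 186 = 94.3586
Sum = 196.0000 + 144.0876 + 138.0212 + 71.1262 + 94.3586 = 643.5936

643.59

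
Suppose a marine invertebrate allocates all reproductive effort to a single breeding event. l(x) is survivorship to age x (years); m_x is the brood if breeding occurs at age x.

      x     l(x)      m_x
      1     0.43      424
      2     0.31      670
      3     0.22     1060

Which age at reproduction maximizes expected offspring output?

Expected offspring if breeding at age x = l(x) × m_x:
  age 1: 0.43 × 424 = 182.320
  age 2: 0.31 × 670 = 207.700
  age 3: 0.22 × 1060 = 233.200
Maximum at age 3 (233.200).

3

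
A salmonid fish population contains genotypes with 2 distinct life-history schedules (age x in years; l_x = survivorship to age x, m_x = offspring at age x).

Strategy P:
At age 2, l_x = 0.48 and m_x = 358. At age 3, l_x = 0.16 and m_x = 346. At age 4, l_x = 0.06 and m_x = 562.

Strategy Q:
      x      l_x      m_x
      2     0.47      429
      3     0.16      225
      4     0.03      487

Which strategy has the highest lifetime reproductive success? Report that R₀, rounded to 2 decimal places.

260.92

Strategy P: R₀ = 0.48×358 + 0.16×346 + 0.06×562 = 260.9200
Strategy Q: R₀ = 0.47×429 + 0.16×225 + 0.03×487 = 252.2400
Highest R₀: strategy P with 260.9200.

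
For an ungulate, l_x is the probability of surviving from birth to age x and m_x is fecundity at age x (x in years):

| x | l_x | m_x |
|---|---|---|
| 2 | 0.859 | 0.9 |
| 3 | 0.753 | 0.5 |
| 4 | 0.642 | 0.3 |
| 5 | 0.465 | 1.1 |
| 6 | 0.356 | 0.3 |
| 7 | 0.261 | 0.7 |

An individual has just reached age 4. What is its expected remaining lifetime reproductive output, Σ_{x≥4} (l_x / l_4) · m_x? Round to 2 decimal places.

1.55

l_4 = 0.642. Conditional survival from age 4 to x is l_x / l_4.
  x=4: (0.642/0.642) × 0.3 = 0.3000
  x=5: (0.465/0.642) × 1.1 = 0.7967
  x=6: (0.356/0.642) × 0.3 = 0.1664
  x=7: (0.261/0.642) × 0.7 = 0.2846
Sum = 0.3000 + 0.7967 + 0.1664 + 0.2846 = 1.5477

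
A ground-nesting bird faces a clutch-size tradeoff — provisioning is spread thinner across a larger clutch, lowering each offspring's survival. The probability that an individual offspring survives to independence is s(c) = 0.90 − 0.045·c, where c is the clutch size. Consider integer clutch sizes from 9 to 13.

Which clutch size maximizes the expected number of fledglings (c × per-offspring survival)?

Expected fledglings = c × s(c):
  c=9: 9 × 0.495 = 4.455
  c=10: 10 × 0.450 = 4.500
  c=11: 11 × 0.405 = 4.455
  c=12: 12 × 0.360 = 4.320
  c=13: 13 × 0.315 = 4.095
Maximum at c = 10 (4.500 fledglings).

10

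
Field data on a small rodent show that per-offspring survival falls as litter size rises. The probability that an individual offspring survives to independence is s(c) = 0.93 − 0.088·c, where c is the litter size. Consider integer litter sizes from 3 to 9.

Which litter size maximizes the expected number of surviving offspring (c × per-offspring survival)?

5

Expected surviving offspring = c × s(c):
  c=3: 3 × 0.666 = 1.998
  c=4: 4 × 0.578 = 2.312
  c=5: 5 × 0.490 = 2.450
  c=6: 6 × 0.402 = 2.412
  c=7: 7 × 0.314 = 2.198
  c=8: 8 × 0.226 = 1.808
  c=9: 9 × 0.138 = 1.242
Maximum at c = 5 (2.450 surviving offspring).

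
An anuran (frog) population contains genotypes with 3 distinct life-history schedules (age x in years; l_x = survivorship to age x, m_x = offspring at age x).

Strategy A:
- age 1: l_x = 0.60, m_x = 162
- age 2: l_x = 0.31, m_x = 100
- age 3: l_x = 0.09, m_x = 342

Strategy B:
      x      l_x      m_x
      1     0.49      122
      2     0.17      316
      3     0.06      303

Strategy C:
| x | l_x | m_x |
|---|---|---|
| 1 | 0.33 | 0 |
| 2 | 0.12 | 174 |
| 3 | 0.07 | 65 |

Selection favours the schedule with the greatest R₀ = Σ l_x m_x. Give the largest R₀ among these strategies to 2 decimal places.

Strategy A: R₀ = 0.60×162 + 0.31×100 + 0.09×342 = 158.9800
Strategy B: R₀ = 0.49×122 + 0.17×316 + 0.06×303 = 131.6800
Strategy C: R₀ = 0.33×0 + 0.12×174 + 0.07×65 = 25.4300
Highest R₀: strategy A with 158.9800.

158.98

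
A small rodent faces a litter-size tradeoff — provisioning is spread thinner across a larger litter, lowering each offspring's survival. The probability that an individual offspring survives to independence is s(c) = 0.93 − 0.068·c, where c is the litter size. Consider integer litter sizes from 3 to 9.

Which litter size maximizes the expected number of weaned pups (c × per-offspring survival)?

Expected weaned pups = c × s(c):
  c=3: 3 × 0.726 = 2.178
  c=4: 4 × 0.658 = 2.632
  c=5: 5 × 0.590 = 2.950
  c=6: 6 × 0.522 = 3.132
  c=7: 7 × 0.454 = 3.178
  c=8: 8 × 0.386 = 3.088
  c=9: 9 × 0.318 = 2.862
Maximum at c = 7 (3.178 weaned pups).

7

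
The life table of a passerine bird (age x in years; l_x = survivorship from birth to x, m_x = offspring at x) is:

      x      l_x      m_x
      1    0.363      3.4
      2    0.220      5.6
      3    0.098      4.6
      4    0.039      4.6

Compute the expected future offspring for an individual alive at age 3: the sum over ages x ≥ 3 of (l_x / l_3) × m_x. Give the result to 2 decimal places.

6.43

l_3 = 0.098. Conditional survival from age 3 to x is l_x / l_3.
  x=3: (0.098/0.098) × 4.6 = 4.6000
  x=4: (0.039/0.098) × 4.6 = 1.8306
Sum = 4.6000 + 1.8306 = 6.4306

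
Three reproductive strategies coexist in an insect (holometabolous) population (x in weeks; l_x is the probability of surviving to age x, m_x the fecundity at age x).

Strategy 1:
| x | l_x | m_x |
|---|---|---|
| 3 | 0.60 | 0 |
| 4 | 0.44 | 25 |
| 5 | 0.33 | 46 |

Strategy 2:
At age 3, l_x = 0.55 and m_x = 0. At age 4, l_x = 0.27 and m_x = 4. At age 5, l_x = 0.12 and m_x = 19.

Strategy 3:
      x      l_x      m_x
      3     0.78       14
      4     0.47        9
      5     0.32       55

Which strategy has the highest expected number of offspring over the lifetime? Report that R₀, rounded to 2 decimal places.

32.75

Strategy 1: R₀ = 0.60×0 + 0.44×25 + 0.33×46 = 26.1800
Strategy 2: R₀ = 0.55×0 + 0.27×4 + 0.12×19 = 3.3600
Strategy 3: R₀ = 0.78×14 + 0.47×9 + 0.32×55 = 32.7500
Highest R₀: strategy 3 with 32.7500.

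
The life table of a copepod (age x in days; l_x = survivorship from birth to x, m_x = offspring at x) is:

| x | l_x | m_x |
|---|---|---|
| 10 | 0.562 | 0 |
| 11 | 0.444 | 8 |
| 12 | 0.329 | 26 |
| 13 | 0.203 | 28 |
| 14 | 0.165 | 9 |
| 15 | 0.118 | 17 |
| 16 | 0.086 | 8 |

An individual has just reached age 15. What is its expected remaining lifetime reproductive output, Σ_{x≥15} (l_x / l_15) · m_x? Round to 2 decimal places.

22.83

l_15 = 0.118. Conditional survival from age 15 to x is l_x / l_15.
  x=15: (0.118/0.118) × 17 = 17.0000
  x=16: (0.086/0.118) × 8 = 5.8305
Sum = 17.0000 + 5.8305 = 22.8305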